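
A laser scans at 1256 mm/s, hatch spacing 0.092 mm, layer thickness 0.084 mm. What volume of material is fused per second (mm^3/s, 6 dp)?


Rate = 1256 * 0.092 * 0.084 = 9.706368 mm^3/s


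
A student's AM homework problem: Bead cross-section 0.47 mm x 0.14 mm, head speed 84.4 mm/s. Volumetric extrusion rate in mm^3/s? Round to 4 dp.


Rate = 0.47 * 0.14 * 84.4 = 5.5535 mm^3/s


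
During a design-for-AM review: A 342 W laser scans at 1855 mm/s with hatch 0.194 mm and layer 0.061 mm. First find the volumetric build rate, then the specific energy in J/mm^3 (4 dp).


Build rate = 1855 * 0.194 * 0.061 = 21.95207 mm^3/s
SE = 342 / 21.95207 = 15.5794 J/mm^3


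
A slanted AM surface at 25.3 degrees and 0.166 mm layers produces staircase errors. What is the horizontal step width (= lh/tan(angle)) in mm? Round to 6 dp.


step = 0.166 / tan(25.3) = 0.351176 mm


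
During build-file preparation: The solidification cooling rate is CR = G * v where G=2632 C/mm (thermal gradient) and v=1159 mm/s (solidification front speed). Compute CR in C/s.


CR = 2632 * 1159 = 3050488 C/s


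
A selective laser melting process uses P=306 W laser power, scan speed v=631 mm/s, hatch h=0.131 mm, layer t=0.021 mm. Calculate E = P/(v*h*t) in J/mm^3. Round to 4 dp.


E = 306 / (631*0.131*0.021) = 176.2794 J/mm^3


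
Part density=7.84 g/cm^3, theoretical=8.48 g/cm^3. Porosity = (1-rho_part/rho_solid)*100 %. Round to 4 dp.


Porosity = (1-7.84/8.48)*100 = 7.5472 %


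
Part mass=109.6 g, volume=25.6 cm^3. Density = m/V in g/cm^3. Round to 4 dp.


rho = 109.6 / 25.6 = 4.2813 g/cm^3


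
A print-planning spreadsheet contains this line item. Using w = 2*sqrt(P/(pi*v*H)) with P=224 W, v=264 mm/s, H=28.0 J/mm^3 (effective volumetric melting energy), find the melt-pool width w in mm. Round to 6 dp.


w = 2*sqrt(224/(pi*264*28.0)) = 0.196426 mm


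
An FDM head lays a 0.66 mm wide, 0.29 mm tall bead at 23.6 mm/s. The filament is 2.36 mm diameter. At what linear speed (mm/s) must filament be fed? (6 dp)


Q = 0.66 * 0.29 * 23.6 = 4.51704 mm^3/s
A_fil = pi*(2.36/2)^2 = 4.37435361 mm^2
v_feed = 4.51704 / 4.37435361 = 1.032619 mm/s


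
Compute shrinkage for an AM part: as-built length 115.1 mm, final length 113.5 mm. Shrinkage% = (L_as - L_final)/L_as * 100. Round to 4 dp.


Shrinkage = ((115.1-113.5)/115.1)*100 = 1.3901 %


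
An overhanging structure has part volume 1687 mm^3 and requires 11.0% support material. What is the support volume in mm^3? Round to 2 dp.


V_support = 1687 * 0.11 = 185.57 mm^3


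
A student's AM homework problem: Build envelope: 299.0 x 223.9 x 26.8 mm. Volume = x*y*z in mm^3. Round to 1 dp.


V = 299.0 * 223.9 * 26.8 = 1794155.5 mm^3


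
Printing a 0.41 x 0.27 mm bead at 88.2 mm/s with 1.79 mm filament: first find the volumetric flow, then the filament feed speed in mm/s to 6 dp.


Q = 0.41 * 0.27 * 88.2 = 9.76374 mm^3/s
A_fil = pi*(1.79/2)^2 = 2.51649426 mm^2
v_feed = 9.76374 / 2.51649426 = 3.879898 mm/s


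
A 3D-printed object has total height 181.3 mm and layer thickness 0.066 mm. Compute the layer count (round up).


Layers = ceil(181.3/0.066) = 2747


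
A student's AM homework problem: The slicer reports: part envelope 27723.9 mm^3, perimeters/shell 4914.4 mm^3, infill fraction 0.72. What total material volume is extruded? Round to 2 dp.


V_infill = (27723.9 - 4914.4) * 0.72 = 16422.84
V_total = 4914.4 + 16422.84 = 21337.24 mm^3


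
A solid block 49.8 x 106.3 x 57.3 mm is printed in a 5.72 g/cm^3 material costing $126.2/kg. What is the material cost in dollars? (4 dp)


V = 49.8 * 106.3 * 57.3 = 303331.302 mm^3 = 303.331302 cm^3
Mass = 303.331302 * 5.72 / 1000 = 1.73505505 kg
Cost = 1.73505505 * 126.2 = 218.9639 $


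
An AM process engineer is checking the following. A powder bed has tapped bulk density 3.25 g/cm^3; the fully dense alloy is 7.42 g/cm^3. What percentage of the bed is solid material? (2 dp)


Packing = (3.25/7.42)*100 = 43.8 %


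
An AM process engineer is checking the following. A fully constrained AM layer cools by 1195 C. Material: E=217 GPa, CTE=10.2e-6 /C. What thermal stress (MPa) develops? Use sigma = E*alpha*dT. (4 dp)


sigma = 217*1000 * 10.2e-6 * 1195 = 2645.013 MPa


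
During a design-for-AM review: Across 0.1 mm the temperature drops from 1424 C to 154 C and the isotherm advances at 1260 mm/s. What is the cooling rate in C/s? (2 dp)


G = (1424-154)/0.1 = 12700.0 C/mm
CR = 12700.0 * 1260 = 16002000.0 C/s


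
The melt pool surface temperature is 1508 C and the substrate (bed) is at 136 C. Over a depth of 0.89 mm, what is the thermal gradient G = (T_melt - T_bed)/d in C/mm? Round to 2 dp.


G = (1508-136)/0.89 = 1541.57 C/mm


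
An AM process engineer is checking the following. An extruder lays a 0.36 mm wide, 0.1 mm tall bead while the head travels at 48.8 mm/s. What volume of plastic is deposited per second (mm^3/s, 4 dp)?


Rate = 0.36 * 0.1 * 48.8 = 1.7568 mm^3/s


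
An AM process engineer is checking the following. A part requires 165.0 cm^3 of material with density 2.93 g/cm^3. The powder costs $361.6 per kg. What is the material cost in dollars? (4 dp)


Mass = 165.0*2.93/1000 = 0.48345 kg
Cost = 0.48345 * 361.6 = 174.8155 $


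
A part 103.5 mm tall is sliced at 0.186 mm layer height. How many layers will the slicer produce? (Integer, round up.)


Layers = ceil(103.5/0.186) = 557


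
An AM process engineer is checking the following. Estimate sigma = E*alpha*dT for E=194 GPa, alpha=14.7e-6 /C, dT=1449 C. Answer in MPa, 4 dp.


sigma = 194*1000 * 14.7e-6 * 1449 = 4132.2582 MPa


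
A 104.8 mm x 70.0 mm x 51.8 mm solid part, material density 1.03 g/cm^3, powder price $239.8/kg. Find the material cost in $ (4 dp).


V = 104.8 * 70.0 * 51.8 = 380004.8 mm^3 = 380.0048 cm^3
Mass = 380.0048 * 1.03 / 1000 = 0.39140494 kg
Cost = 0.39140494 * 239.8 = 93.8589 $


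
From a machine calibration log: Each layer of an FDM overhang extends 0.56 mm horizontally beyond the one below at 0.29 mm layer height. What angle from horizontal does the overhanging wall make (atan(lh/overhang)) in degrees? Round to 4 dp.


angle = atan(0.29/0.56) = 27.3777 degrees


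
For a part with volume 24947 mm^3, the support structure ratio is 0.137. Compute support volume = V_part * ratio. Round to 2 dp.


V_support = 24947 * 0.137 = 3417.74 mm^3


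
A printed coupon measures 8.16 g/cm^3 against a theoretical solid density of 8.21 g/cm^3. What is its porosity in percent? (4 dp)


Porosity = (1-8.16/8.21)*100 = 0.609 %


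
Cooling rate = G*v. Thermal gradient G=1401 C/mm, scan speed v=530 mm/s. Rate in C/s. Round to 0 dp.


CR = 1401 * 530 = 742530 C/s


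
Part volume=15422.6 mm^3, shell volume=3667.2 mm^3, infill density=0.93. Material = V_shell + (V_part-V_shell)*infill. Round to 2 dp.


V_infill = (15422.6 - 3667.2) * 0.93 = 10932.52
V_total = 3667.2 + 10932.52 = 14599.72 mm^3


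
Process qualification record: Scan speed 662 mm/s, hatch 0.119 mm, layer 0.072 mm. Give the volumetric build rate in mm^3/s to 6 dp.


Rate = 662 * 0.119 * 0.072 = 5.672016 mm^3/s


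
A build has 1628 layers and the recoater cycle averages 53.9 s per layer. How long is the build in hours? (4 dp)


t = 1628 * 53.9 / 3600 = 24.3748 hrs


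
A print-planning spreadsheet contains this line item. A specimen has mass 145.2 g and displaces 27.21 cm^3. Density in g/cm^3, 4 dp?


rho = 145.2 / 27.21 = 5.3363 g/cm^3


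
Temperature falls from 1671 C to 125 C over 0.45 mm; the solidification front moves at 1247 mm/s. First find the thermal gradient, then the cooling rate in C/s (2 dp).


G = (1671-125)/0.45 = 3435.55555556 C/mm
CR = 3435.55555556 * 1247 = 4284137.78 C/s


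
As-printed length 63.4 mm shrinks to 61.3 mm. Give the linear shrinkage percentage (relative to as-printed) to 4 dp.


Shrinkage = ((63.4-61.3)/63.4)*100 = 3.3123 %


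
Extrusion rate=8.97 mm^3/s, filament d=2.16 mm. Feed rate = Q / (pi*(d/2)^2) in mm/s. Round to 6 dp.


A = pi*(2.16/2)^2 = 3.664354
v = 8.97 / 3.664354 = 2.447908 mm/s


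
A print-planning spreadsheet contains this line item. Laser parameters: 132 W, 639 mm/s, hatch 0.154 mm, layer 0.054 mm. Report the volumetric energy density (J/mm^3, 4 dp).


E = 132 / (639*0.154*0.054) = 24.8404 J/mm^3


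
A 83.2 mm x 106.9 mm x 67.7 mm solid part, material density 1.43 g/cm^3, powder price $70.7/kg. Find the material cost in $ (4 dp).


V = 83.2 * 106.9 * 67.7 = 602129.216 mm^3 = 602.129216 cm^3
Mass = 602.129216 * 1.43 / 1000 = 0.86104478 kg
Cost = 0.86104478 * 70.7 = 60.8759 $


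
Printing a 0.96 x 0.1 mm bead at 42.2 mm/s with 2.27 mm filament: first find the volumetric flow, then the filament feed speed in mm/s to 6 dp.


Q = 0.96 * 0.1 * 42.2 = 4.0512 mm^3/s
A_fil = pi*(2.27/2)^2 = 4.0470782 mm^2
v_feed = 4.0512 / 4.0470782 = 1.001018 mm/s


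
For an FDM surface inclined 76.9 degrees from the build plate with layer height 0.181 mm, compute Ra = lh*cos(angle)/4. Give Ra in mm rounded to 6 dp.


Ra = 0.181 * cos(76.9) / 4 = 0.010256 mm


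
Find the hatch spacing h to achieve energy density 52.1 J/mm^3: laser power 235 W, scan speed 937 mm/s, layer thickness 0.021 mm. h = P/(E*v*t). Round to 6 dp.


h = 235 / (52.1*937*0.021) = 0.22923 mm


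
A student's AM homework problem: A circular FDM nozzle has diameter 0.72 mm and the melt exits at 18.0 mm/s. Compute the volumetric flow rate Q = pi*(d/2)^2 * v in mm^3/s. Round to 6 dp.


A = pi*(0.72/2)^2 = 0.40715041 mm^2
Q = 0.40715041 * 18.0 = 7.328707 mm^3/s


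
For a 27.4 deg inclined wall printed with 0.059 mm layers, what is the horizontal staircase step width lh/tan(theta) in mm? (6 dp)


step = 0.059 / tan(27.4) = 0.113823 mm


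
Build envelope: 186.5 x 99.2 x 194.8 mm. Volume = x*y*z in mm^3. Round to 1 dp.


V = 186.5 * 99.2 * 194.8 = 3603955.8 mm^3


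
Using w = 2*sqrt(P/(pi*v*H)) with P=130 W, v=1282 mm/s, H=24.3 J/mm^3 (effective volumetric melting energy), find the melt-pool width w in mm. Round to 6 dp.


w = 2*sqrt(130/(pi*1282*24.3)) = 0.072892 mm


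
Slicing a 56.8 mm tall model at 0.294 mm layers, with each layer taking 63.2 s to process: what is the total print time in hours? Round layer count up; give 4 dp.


Layers = ceil(56.8/0.294) = 194
t = 194 * 63.2 / 3600 = 3.4058 hrs


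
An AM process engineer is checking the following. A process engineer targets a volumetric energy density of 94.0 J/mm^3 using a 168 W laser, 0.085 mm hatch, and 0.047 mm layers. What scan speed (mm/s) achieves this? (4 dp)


v = 168 / (94.0*0.085*0.047) = 447.3677 mm/s


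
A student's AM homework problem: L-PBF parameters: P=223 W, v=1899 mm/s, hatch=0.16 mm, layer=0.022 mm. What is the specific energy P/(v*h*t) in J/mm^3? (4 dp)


Build rate = 1899 * 0.16 * 0.022 = 6.68448 mm^3/s
SE = 223 / 6.68448 = 33.3609 J/mm^3


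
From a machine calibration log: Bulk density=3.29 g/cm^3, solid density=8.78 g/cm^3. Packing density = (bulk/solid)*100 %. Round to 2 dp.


Packing = (3.29/8.78)*100 = 37.47 %


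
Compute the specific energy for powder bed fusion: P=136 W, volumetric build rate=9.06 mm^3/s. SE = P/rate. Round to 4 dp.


SE = 136 / 9.06 = 15.011 J/mm^3


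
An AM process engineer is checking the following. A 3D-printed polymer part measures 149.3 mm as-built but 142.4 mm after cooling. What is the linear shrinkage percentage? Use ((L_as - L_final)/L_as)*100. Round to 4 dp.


Shrinkage = ((149.3-142.4)/149.3)*100 = 4.6216 %


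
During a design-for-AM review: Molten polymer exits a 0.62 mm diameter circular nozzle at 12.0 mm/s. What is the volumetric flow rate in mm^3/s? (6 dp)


A = pi*(0.62/2)^2 = 0.30190705 mm^2
Q = 0.30190705 * 12.0 = 3.622885 mm^3/s


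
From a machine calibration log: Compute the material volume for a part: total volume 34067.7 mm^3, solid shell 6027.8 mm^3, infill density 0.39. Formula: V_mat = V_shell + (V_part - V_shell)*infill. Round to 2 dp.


V_infill = (34067.7 - 6027.8) * 0.39 = 10935.56
V_total = 6027.8 + 10935.56 = 16963.36 mm^3


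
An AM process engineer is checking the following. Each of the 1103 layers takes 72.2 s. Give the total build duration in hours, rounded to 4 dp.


t = 1103 * 72.2 / 3600 = 22.1213 hrs


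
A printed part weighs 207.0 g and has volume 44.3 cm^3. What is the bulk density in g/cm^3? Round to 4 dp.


rho = 207.0 / 44.3 = 4.6727 g/cm^3


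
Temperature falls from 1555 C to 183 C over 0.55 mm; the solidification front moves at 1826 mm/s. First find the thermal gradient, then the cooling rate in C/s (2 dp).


G = (1555-183)/0.55 = 2494.54545455 C/mm
CR = 2494.54545455 * 1826 = 4555040.0 C/s


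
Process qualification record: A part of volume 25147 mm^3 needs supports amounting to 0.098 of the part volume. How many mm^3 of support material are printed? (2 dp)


V_support = 25147 * 0.098 = 2464.41 mm^3


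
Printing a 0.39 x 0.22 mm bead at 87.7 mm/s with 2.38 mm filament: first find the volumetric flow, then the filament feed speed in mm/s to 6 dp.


Q = 0.39 * 0.22 * 87.7 = 7.52466 mm^3/s
A_fil = pi*(2.38/2)^2 = 4.44880936 mm^2
v_feed = 7.52466 / 4.44880936 = 1.691387 mm/s


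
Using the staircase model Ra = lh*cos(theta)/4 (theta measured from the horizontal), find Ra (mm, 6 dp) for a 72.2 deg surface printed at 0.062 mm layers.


Ra = 0.062 * cos(72.2) / 4 = 0.004738 mm


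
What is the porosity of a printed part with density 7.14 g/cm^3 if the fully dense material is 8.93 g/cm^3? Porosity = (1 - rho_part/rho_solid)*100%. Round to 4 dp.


Porosity = (1-7.14/8.93)*100 = 20.0448 %


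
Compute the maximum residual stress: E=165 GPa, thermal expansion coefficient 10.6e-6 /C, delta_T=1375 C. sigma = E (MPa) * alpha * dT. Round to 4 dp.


sigma = 165*1000 * 10.6e-6 * 1375 = 2404.875 MPa


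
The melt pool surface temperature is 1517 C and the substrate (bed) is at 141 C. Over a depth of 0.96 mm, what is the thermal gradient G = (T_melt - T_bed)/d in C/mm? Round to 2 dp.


G = (1517-141)/0.96 = 1433.33 C/mm


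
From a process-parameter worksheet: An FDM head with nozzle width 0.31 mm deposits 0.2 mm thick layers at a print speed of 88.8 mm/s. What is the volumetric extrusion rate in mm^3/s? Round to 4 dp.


Rate = 0.31 * 0.2 * 88.8 = 5.5056 mm^3/s


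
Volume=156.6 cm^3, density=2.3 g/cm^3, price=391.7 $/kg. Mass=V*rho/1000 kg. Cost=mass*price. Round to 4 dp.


Mass = 156.6*2.3/1000 = 0.36018 kg
Cost = 0.36018 * 391.7 = 141.0825 $


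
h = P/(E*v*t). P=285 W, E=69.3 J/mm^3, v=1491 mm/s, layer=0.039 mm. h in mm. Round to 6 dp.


h = 285 / (69.3*1491*0.039) = 0.070724 mm


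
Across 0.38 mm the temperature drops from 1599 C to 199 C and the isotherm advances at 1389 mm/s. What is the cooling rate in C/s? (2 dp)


G = (1599-199)/0.38 = 3684.21052632 C/mm
CR = 3684.21052632 * 1389 = 5117368.42 C/s


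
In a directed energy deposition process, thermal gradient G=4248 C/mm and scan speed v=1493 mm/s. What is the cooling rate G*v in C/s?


CR = 4248 * 1493 = 6342264 C/s


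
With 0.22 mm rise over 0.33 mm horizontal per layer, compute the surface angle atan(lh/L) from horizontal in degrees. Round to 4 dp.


angle = atan(0.22/0.33) = 33.6901 degrees


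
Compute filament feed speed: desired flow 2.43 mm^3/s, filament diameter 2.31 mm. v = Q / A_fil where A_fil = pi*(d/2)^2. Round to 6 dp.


A = pi*(2.31/2)^2 = 4.190963
v = 2.43 / 4.190963 = 0.579819 mm/s


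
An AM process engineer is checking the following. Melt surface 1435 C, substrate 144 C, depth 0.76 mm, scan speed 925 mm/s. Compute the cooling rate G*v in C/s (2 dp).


G = (1435-144)/0.76 = 1698.68421053 C/mm
CR = 1698.68421053 * 925 = 1571282.89 C/s


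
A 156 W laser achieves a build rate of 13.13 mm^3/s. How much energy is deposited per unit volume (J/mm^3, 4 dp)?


SE = 156 / 13.13 = 11.8812 J/mm^3


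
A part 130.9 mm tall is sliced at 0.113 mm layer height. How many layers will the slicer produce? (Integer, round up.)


Layers = ceil(130.9/0.113) = 1159


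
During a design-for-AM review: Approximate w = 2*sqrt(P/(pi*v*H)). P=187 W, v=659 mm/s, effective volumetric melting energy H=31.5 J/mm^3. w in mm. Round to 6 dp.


w = 2*sqrt(187/(pi*659*31.5)) = 0.107097 mm


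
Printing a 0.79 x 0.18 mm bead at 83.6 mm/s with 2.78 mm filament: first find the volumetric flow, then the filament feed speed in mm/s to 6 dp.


Q = 0.79 * 0.18 * 83.6 = 11.88792 mm^3/s
A_fil = pi*(2.78/2)^2 = 6.06987117 mm^2
v_feed = 11.88792 / 6.06987117 = 1.958513 mm/s


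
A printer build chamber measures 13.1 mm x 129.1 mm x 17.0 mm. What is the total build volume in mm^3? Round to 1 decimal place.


V = 13.1 * 129.1 * 17.0 = 28750.6 mm^3


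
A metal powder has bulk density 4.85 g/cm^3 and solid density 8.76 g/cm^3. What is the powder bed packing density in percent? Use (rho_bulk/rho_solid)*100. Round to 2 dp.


Packing = (4.85/8.76)*100 = 55.37 %


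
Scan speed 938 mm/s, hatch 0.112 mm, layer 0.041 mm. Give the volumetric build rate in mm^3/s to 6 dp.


Rate = 938 * 0.112 * 0.041 = 4.307296 mm^3/s


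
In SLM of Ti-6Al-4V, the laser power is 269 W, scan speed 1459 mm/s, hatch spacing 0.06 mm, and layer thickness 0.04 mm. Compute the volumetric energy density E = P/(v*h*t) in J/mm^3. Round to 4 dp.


E = 269 / (1459*0.06*0.04) = 76.822 J/mm^3


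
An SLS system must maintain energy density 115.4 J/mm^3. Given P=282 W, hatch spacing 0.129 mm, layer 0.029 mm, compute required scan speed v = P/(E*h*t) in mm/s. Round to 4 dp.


v = 282 / (115.4*0.129*0.029) = 653.2142 mm/s


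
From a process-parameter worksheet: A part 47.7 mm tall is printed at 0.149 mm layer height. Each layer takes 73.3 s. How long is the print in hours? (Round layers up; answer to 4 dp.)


Layers = ceil(47.7/0.149) = 321
t = 321 * 73.3 / 3600 = 6.5359 hrs


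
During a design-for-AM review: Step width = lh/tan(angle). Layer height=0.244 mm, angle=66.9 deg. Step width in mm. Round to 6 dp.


step = 0.244 / tan(66.9) = 0.104075 mm


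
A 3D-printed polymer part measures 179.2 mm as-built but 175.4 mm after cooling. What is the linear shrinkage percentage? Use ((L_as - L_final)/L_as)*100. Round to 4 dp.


Shrinkage = ((179.2-175.4)/179.2)*100 = 2.1205 %


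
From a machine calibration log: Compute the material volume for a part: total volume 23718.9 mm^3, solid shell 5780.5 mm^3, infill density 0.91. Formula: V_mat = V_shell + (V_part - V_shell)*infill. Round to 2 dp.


V_infill = (23718.9 - 5780.5) * 0.91 = 16323.94
V_total = 5780.5 + 16323.94 = 22104.44 mm^3


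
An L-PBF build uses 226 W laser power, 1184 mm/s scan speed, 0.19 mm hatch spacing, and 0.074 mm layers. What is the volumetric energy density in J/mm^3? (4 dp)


E = 226 / (1184*0.19*0.074) = 13.576 J/mm^3


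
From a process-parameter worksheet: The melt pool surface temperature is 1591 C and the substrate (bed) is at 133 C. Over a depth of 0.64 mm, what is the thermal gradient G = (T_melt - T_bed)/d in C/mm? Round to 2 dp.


G = (1591-133)/0.64 = 2278.13 C/mm


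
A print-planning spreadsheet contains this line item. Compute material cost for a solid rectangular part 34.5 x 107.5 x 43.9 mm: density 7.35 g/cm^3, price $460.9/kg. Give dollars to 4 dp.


V = 34.5 * 107.5 * 43.9 = 162814.125 mm^3 = 162.814125 cm^3
Mass = 162.814125 * 7.35 / 1000 = 1.19668382 kg
Cost = 1.19668382 * 460.9 = 551.5516 $


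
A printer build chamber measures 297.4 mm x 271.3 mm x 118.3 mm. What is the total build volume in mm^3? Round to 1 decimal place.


V = 297.4 * 271.3 * 118.3 = 9544990.5 mm^3


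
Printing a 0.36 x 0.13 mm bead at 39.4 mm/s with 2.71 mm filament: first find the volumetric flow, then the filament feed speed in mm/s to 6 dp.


Q = 0.36 * 0.13 * 39.4 = 1.84392 mm^3/s
A_fil = pi*(2.71/2)^2 = 5.76804265 mm^2
v_feed = 1.84392 / 5.76804265 = 0.319679 mm/s


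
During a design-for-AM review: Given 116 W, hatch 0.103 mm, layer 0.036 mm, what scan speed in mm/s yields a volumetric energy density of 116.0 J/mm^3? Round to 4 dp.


v = 116 / (116.0*0.103*0.036) = 269.6872 mm/s


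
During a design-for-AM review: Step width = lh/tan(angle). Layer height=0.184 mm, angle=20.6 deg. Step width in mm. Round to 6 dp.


step = 0.184 / tan(20.6) = 0.489524 mm


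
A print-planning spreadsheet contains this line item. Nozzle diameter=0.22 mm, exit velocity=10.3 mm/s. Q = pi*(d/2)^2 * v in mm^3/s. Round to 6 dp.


A = pi*(0.22/2)^2 = 0.03801327 mm^2
Q = 0.03801327 * 10.3 = 0.391537 mm^3/s


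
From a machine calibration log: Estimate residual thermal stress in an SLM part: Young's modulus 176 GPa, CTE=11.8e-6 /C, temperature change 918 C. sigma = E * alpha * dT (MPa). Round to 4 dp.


sigma = 176*1000 * 11.8e-6 * 918 = 1906.5024 MPa


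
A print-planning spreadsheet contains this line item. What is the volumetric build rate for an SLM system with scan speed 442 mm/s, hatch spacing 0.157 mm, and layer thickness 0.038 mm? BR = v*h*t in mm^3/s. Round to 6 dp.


Rate = 442 * 0.157 * 0.038 = 2.636972 mm^3/s


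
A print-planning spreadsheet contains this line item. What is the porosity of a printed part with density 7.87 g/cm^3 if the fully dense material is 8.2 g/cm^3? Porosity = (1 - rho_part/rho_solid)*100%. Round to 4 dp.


Porosity = (1-7.87/8.2)*100 = 4.0244 %


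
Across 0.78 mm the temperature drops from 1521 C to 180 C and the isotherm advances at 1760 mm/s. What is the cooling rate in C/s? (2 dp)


G = (1521-180)/0.78 = 1719.23076923 C/mm
CR = 1719.23076923 * 1760 = 3025846.15 C/s


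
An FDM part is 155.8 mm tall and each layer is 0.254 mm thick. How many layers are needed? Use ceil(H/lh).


Layers = ceil(155.8/0.254) = 614


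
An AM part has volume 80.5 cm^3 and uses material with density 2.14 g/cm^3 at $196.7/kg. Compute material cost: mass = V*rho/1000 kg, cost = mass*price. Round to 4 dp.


Mass = 80.5*2.14/1000 = 0.17227 kg
Cost = 0.17227 * 196.7 = 33.8855 $


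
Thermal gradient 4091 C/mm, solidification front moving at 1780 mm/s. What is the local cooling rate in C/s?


CR = 4091 * 1780 = 7281980 C/s


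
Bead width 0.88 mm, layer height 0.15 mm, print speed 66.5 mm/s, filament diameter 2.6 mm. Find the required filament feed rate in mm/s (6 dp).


Q = 0.88 * 0.15 * 66.5 = 8.778 mm^3/s
A_fil = pi*(2.6/2)^2 = 5.30929158 mm^2
v_feed = 8.778 / 5.30929158 = 1.653328 mm/s


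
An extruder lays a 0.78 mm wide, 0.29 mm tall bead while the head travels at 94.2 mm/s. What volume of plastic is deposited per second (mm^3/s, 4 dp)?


Rate = 0.78 * 0.29 * 94.2 = 21.308 mm^3/s


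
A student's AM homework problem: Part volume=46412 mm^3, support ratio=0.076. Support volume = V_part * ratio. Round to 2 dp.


V_support = 46412 * 0.076 = 3527.31 mm^3


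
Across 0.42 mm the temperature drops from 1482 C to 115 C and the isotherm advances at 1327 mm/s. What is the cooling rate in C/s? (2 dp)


G = (1482-115)/0.42 = 3254.76190476 C/mm
CR = 3254.76190476 * 1327 = 4319069.05 C/s


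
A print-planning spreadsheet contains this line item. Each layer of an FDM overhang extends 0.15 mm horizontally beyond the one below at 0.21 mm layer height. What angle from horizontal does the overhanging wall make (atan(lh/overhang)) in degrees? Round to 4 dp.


angle = atan(0.21/0.15) = 54.4623 degrees


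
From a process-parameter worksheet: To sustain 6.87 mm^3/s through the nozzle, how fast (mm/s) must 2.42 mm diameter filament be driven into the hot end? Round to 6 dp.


A = pi*(2.42/2)^2 = 4.599606
v = 6.87 / 4.599606 = 1.493606 mm/s


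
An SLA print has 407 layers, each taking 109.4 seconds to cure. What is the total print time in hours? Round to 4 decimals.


t = 407 * 109.4 / 3600 = 12.3683 hrs


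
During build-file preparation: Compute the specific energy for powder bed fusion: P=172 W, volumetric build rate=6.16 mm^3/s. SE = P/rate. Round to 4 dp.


SE = 172 / 6.16 = 27.9221 J/mm^3


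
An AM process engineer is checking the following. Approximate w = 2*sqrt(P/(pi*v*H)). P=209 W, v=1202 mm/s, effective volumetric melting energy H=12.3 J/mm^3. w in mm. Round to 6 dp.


w = 2*sqrt(209/(pi*1202*12.3)) = 0.13416 mm


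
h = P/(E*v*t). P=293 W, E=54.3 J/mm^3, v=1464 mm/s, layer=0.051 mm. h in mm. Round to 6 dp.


h = 293 / (54.3*1464*0.051) = 0.07227 mm


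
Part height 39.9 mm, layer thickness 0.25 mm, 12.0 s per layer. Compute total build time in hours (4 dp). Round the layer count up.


Layers = ceil(39.9/0.25) = 160
t = 160 * 12.0 / 3600 = 0.5333 hrs


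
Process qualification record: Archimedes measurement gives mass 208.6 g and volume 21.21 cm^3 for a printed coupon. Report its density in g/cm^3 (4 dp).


rho = 208.6 / 21.21 = 9.835 g/cm^3


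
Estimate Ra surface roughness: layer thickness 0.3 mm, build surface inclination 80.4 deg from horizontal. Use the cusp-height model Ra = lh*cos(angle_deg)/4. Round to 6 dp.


Ra = 0.3 * cos(80.4) / 4 = 0.012508 mm


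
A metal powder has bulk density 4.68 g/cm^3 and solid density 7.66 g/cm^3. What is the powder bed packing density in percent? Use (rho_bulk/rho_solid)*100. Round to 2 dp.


Packing = (4.68/7.66)*100 = 61.1 %


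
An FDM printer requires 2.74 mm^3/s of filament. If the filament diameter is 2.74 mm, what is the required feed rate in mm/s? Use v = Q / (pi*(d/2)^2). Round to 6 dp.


A = pi*(2.74/2)^2 = 5.896455
v = 2.74 / 5.896455 = 0.464686 mm/s


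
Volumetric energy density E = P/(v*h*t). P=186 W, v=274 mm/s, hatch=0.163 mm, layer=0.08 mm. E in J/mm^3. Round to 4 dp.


E = 186 / (274*0.163*0.08) = 52.0577 J/mm^3


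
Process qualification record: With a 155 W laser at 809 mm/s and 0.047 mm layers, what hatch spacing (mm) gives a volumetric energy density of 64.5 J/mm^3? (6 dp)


h = 155 / (64.5*809*0.047) = 0.063201 mm


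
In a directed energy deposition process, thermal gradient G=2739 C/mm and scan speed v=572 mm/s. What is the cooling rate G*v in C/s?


CR = 2739 * 572 = 1566708 C/s


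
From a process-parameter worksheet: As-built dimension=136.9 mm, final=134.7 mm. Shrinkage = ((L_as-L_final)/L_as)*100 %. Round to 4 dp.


Shrinkage = ((136.9-134.7)/136.9)*100 = 1.607 %


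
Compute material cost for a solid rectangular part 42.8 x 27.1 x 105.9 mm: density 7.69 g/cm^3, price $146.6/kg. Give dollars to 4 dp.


V = 42.8 * 27.1 * 105.9 = 122831.292 mm^3 = 122.831292 cm^3
Mass = 122.831292 * 7.69 / 1000 = 0.94457264 kg
Cost = 0.94457264 * 146.6 = 138.4743 $


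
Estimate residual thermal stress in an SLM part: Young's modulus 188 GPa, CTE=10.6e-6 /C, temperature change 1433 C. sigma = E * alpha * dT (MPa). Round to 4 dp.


sigma = 188*1000 * 10.6e-6 * 1433 = 2855.6824 MPa


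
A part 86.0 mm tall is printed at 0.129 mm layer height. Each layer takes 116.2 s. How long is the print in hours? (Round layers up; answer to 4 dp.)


Layers = ceil(86.0/0.129) = 667
t = 667 * 116.2 / 3600 = 21.5293 hrs


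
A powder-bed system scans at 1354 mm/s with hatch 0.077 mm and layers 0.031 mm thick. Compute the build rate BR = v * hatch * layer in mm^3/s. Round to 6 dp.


Rate = 1354 * 0.077 * 0.031 = 3.231998 mm^3/s


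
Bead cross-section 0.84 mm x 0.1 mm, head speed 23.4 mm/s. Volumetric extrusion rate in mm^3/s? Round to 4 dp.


Rate = 0.84 * 0.1 * 23.4 = 1.9656 mm^3/s


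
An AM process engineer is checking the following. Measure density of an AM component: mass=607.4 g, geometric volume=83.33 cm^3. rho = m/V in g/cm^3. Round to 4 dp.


rho = 607.4 / 83.33 = 7.2891 g/cm^3


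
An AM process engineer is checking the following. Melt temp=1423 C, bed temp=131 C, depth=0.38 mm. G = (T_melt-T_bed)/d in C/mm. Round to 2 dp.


G = (1423-131)/0.38 = 3400.0 C/mm


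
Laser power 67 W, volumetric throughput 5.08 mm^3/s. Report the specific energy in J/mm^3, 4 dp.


SE = 67 / 5.08 = 13.189 J/mm^3


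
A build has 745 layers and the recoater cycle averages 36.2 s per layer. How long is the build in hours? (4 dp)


t = 745 * 36.2 / 3600 = 7.4914 hrs


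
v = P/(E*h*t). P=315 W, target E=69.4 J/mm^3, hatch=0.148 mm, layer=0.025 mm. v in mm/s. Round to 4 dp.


v = 315 / (69.4*0.148*0.025) = 1226.7311 mm/s


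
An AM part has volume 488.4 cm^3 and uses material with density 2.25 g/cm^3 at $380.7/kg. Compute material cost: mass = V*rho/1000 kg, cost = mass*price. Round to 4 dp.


Mass = 488.4*2.25/1000 = 1.0989 kg
Cost = 1.0989 * 380.7 = 418.3512 $


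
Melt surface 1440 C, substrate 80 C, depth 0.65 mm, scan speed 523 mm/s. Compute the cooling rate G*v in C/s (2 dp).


G = (1440-80)/0.65 = 2092.30769231 C/mm
CR = 2092.30769231 * 523 = 1094276.92 C/s


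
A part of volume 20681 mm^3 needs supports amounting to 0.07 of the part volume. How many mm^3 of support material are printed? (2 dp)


V_support = 20681 * 0.07 = 1447.67 mm^3


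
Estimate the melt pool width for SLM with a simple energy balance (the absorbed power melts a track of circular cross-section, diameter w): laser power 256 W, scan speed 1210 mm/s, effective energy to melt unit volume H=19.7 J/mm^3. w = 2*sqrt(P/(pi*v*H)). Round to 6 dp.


w = 2*sqrt(256/(pi*1210*19.7)) = 0.116936 mm


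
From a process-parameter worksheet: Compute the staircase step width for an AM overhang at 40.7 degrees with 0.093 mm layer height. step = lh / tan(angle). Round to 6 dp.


step = 0.093 / tan(40.7) = 0.108122 mm


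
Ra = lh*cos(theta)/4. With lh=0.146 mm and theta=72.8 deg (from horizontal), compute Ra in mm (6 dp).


Ra = 0.146 * cos(72.8) / 4 = 0.010793 mm


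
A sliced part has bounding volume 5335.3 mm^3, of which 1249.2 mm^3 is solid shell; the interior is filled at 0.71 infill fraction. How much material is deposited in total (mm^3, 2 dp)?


V_infill = (5335.3 - 1249.2) * 0.71 = 2901.13
V_total = 1249.2 + 2901.13 = 4150.33 mm^3


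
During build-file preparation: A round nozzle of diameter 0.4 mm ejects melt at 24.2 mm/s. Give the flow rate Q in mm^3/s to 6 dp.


A = pi*(0.4/2)^2 = 0.12566371 mm^2
Q = 0.12566371 * 24.2 = 3.041062 mm^3/s


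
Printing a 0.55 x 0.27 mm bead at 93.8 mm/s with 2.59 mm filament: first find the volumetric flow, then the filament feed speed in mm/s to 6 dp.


Q = 0.55 * 0.27 * 93.8 = 13.9293 mm^3/s
A_fil = pi*(2.59/2)^2 = 5.26852942 mm^2
v_feed = 13.9293 / 5.26852942 = 2.643869 mm/s


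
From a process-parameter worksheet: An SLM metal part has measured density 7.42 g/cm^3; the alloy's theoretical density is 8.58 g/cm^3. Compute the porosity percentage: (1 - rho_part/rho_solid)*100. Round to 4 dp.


Porosity = (1-7.42/8.58)*100 = 13.5198 %


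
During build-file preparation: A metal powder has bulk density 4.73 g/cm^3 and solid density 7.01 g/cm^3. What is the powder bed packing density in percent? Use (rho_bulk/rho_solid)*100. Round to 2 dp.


Packing = (4.73/7.01)*100 = 67.48 %


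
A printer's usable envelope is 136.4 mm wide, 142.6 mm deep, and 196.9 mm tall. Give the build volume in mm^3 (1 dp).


V = 136.4 * 142.6 * 196.9 = 3829831.0 mm^3


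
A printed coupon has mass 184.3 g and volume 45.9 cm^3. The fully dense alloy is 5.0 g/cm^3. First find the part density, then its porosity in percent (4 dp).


rho_part = 184.3 / 45.9 = 4.01525054 g/cm^3
Porosity = (1 - 4.01525054/5.0)*100 = 19.695 %


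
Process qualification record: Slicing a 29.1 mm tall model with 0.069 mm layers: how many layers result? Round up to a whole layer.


Layers = ceil(29.1/0.069) = 422


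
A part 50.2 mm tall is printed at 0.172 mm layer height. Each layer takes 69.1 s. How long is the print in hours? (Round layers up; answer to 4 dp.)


Layers = ceil(50.2/0.172) = 292
t = 292 * 69.1 / 3600 = 5.6048 hrs


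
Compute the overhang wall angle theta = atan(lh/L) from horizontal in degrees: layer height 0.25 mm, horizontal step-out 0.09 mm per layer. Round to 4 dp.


angle = atan(0.25/0.09) = 70.2011 degrees


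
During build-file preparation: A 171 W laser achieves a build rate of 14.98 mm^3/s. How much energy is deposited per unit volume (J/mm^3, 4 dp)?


SE = 171 / 14.98 = 11.4152 J/mm^3


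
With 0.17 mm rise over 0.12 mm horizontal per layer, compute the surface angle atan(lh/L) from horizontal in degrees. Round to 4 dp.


angle = atan(0.17/0.12) = 54.7824 degrees


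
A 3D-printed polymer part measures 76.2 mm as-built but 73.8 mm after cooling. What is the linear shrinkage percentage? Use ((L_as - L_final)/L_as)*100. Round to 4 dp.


Shrinkage = ((76.2-73.8)/76.2)*100 = 3.1496 %


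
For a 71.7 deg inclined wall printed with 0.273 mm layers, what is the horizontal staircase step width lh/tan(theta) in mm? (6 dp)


step = 0.273 / tan(71.7) = 0.090286 mm


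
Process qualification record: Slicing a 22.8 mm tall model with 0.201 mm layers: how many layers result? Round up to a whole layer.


Layers = ceil(22.8/0.201) = 114


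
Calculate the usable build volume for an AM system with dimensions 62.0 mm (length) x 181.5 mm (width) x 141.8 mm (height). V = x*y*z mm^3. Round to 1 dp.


V = 62.0 * 181.5 * 141.8 = 1595675.4 mm^3


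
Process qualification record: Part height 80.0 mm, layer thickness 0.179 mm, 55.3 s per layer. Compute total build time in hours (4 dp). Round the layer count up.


Layers = ceil(80.0/0.179) = 447
t = 447 * 55.3 / 3600 = 6.8664 hrs


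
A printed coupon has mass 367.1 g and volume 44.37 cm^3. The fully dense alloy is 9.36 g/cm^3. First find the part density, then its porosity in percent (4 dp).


rho_part = 367.1 / 44.37 = 8.27360829 g/cm^3
Porosity = (1 - 8.27360829/9.36)*100 = 11.6067 %


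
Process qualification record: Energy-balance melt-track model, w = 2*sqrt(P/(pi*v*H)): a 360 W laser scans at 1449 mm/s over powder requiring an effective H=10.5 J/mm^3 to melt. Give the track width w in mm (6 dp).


w = 2*sqrt(360/(pi*1449*10.5)) = 0.173571 mm


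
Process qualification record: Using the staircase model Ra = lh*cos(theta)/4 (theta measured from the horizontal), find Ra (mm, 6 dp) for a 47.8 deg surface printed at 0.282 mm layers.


Ra = 0.282 * cos(47.8) / 4 = 0.047356 mm


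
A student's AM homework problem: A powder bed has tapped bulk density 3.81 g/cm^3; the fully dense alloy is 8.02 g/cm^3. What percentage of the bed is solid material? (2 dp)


Packing = (3.81/8.02)*100 = 47.51 %


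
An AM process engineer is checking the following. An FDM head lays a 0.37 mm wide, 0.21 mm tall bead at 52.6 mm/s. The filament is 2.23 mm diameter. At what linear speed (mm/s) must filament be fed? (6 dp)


Q = 0.37 * 0.21 * 52.6 = 4.08702 mm^3/s
A_fil = pi*(2.23/2)^2 = 3.90570653 mm^2
v_feed = 4.08702 / 3.90570653 = 1.046423 mm/s


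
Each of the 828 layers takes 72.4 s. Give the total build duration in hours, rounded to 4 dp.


t = 828 * 72.4 / 3600 = 16.652 hrs


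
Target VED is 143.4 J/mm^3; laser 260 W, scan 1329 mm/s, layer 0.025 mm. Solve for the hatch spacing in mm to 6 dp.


h = 260 / (143.4*1329*0.025) = 0.054571 mm


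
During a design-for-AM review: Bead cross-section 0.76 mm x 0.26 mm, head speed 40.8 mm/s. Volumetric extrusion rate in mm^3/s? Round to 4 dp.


Rate = 0.76 * 0.26 * 40.8 = 8.0621 mm^3/s


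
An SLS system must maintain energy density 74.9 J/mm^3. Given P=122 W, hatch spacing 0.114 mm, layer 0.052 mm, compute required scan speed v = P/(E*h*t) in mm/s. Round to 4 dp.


v = 122 / (74.9*0.114*0.052) = 274.7703 mm/s


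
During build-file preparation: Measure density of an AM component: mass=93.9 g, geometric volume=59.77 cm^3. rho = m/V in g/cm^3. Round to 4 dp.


rho = 93.9 / 59.77 = 1.571 g/cm^3


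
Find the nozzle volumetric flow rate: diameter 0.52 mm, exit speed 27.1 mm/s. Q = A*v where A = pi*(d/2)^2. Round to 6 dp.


A = pi*(0.52/2)^2 = 0.21237166 mm^2
Q = 0.21237166 * 27.1 = 5.755272 mm^3/s


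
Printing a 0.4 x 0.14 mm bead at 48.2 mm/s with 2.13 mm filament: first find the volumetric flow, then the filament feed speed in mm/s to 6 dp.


Q = 0.4 * 0.14 * 48.2 = 2.6992 mm^3/s
A_fil = pi*(2.13/2)^2 = 3.56327293 mm^2
v_feed = 2.6992 / 3.56327293 = 0.757506 mm/s


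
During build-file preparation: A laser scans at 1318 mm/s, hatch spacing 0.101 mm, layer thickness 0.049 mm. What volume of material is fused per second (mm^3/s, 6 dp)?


Rate = 1318 * 0.101 * 0.049 = 6.522782 mm^3/s


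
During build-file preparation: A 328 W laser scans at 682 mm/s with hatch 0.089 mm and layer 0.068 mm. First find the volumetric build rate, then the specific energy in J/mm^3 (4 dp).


Build rate = 682 * 0.089 * 0.068 = 4.127464 mm^3/s
SE = 328 / 4.127464 = 79.4677 J/mm^3


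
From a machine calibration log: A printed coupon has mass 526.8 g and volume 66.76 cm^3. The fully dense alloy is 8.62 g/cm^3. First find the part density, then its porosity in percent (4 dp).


rho_part = 526.8 / 66.76 = 7.89095267 g/cm^3
Porosity = (1 - 7.89095267/8.62)*100 = 8.4576 %


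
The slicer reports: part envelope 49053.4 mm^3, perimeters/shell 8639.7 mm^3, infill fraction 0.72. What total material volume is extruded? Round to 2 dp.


V_infill = (49053.4 - 8639.7) * 0.72 = 29097.86
V_total = 8639.7 + 29097.86 = 37737.56 mm^3


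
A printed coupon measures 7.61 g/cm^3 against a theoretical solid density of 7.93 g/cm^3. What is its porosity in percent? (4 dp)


Porosity = (1-7.61/7.93)*100 = 4.0353 %


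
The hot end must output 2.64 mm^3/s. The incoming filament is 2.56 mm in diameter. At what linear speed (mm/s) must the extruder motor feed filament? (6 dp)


A = pi*(2.56/2)^2 = 5.147185
v = 2.64 / 5.147185 = 0.512902 mm/s


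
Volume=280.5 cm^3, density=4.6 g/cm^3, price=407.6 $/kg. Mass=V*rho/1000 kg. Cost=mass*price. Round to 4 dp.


Mass = 280.5*4.6/1000 = 1.2903 kg
Cost = 1.2903 * 407.6 = 525.9263 $


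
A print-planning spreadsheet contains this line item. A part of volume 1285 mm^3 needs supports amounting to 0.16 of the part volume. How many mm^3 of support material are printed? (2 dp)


V_support = 1285 * 0.16 = 205.6 mm^3


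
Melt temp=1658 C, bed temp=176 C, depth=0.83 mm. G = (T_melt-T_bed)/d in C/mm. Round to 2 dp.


G = (1658-176)/0.83 = 1785.54 C/mm


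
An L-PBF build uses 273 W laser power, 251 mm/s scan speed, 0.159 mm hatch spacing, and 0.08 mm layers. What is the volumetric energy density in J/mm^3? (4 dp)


E = 273 / (251*0.159*0.08) = 85.507 J/mm^3


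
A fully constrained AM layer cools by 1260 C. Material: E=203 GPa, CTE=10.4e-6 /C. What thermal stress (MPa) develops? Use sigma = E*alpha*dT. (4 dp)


sigma = 203*1000 * 10.4e-6 * 1260 = 2660.112 MPa


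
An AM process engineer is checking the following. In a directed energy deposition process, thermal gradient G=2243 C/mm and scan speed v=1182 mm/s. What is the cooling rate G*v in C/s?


CR = 2243 * 1182 = 2651226 C/s


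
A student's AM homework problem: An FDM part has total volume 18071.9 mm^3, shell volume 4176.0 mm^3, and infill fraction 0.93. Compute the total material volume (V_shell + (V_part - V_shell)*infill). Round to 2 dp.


V_infill = (18071.9 - 4176.0) * 0.93 = 12923.19
V_total = 4176.0 + 12923.19 = 17099.19 mm^3


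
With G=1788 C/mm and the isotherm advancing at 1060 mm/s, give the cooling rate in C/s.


CR = 1788 * 1060 = 1895280 C/s


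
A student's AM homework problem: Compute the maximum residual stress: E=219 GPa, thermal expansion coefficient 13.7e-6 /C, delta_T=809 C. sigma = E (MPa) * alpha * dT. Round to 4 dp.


sigma = 219*1000 * 13.7e-6 * 809 = 2427.2427 MPa


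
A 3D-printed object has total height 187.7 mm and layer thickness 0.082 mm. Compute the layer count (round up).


Layers = ceil(187.7/0.082) = 2290
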